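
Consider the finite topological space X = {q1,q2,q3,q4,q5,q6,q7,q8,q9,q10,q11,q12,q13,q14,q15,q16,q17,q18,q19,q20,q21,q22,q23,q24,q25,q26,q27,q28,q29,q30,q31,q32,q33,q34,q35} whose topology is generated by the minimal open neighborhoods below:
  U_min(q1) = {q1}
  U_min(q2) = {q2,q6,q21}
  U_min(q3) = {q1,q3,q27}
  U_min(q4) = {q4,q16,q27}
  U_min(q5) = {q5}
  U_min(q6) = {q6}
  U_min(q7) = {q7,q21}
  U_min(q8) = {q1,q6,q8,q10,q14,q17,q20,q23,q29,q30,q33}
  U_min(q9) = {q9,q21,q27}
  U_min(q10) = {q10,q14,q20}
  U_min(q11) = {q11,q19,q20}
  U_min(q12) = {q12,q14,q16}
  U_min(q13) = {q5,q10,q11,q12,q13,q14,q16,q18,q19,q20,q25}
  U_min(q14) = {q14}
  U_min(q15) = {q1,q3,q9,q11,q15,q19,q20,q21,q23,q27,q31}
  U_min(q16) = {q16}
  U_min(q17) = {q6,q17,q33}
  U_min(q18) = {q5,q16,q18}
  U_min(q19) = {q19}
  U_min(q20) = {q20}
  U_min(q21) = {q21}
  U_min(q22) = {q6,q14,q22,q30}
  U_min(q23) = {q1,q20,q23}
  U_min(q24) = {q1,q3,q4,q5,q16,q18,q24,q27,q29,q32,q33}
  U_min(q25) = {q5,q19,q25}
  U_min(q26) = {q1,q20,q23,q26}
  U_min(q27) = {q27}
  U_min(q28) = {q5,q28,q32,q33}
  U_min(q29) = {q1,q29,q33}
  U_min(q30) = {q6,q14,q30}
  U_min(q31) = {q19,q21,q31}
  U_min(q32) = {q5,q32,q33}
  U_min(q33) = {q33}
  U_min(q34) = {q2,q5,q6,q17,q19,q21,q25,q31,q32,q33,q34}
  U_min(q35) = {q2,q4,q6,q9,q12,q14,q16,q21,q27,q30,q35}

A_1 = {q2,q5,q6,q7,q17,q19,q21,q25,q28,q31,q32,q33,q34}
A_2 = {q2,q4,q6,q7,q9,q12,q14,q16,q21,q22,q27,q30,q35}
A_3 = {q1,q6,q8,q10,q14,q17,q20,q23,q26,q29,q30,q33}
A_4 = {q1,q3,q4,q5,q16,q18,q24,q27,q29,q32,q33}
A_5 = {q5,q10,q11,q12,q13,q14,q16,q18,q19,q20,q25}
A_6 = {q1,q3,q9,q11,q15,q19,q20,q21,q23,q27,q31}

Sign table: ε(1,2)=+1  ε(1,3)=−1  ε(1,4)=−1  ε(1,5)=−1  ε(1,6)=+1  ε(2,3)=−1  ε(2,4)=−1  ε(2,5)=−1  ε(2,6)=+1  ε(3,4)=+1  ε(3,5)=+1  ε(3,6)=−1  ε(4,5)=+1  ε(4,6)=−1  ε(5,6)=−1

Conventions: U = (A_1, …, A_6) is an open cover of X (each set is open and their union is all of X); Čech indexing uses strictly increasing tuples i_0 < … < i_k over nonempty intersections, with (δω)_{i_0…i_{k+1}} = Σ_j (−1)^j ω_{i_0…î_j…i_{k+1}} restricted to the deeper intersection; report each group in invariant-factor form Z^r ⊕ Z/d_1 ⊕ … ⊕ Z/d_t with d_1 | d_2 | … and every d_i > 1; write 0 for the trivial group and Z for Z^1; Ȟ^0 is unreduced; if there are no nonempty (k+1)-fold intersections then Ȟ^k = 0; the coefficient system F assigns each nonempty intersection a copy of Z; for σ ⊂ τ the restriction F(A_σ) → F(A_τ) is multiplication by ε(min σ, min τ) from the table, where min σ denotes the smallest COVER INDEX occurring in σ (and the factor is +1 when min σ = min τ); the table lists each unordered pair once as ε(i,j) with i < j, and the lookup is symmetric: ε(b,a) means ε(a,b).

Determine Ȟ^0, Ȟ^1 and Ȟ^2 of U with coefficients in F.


nerve of the cover:
  A12={q2,q6,q7,q21} A13={q6,q17,q33} A14={q5,q32,q33} A15={q5,q19,q25} A16={q19,q21,q31} A23={q6,q14,q30} A24={q4,q16,q27} A25={q12,q14,q16} A26={q9,q21,q27} A34={q1,q29,q33} A35={q10,q14,q20} A36={q1,q20,q23} A45={q5,q16,q18} A46={q1,q3,q27} A56={q11,q19,q20}
  A123={q6} A126={q21} A134={q33} A145={q5} A156={q19} A235={q14} A245={q16} A246={q27} A346={q1} A356={q20}
C dims 6,15,10; δ0: rk 5, SNF 1^5; δ1: rk 10, SNF 1^9·2
Ȟ^0 = (6 − 5) − 0 = 1, so Ȟ^0 ≅ Z
Ȟ^1 = (15 − 10) − 5 = 0, so Ȟ^1 ≅ 0
Ȟ^2 = (10 − 0) − 10 = 0 plus torsion [2], so Ȟ^2 ≅ Z/2

Ȟ^0 = Z,  Ȟ^1 = 0,  Ȟ^2 = Z/2


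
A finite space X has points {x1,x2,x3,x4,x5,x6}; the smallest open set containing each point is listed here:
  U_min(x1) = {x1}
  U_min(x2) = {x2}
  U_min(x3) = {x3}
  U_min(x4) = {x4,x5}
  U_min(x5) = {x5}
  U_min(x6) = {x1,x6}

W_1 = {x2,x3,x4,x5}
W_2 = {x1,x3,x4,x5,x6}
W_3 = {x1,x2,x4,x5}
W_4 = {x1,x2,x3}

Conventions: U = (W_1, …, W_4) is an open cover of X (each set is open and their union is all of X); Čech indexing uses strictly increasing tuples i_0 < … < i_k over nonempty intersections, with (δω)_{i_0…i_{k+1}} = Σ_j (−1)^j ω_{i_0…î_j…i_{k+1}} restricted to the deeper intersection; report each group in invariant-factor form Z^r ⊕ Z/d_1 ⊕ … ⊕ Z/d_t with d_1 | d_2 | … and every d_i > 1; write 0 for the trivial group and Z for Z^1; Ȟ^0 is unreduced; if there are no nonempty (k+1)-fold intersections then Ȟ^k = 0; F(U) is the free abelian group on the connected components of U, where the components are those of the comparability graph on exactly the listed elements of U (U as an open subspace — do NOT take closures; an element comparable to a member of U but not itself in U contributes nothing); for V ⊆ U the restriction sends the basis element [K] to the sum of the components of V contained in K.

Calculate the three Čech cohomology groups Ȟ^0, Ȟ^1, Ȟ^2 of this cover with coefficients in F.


intersection data:
  W12={x3,x4,x5} W13={x2,x4,x5} W14={x2,x3} W23={x1,x4,x5} W24={x1,x3} W34={x1,x2}
  W123={x4,x5} W124={x3} W134={x2} W234={x1}
components per intersection:
  W1: {x2} {x3} {x4,x5}
  W2: {x1,x6} {x3} {x4,x5}
  W3: {x1} {x2} {x4,x5}
  W4: {x1} {x2} {x3}
  W12: {x3} {x4,x5}
  W13: {x2} {x4,x5}
  W14: {x2} {x3}
  W23: {x1} {x4,x5}
  W24: {x1} {x3}
  W34: {x1} {x2}
  W123: {x4,x5}
  W124: {x3}
  W134: {x2}
  W234: {x1}
C dims 12,12,4; δ0: rk 8, SNF 1^8; δ1: rk 4, SNF 1^4
Ȟ^0 = (12 − 8) − 0 = 4, so Ȟ^0 ≅ Z^4
Ȟ^1 = (12 − 4) − 8 = 0, so Ȟ^1 ≅ 0
Ȟ^2 = (4 − 0) − 4 = 0, so Ȟ^2 ≅ 0

Ȟ^0 = Z^4, Ȟ^1 = 0, Ȟ^2 = 0


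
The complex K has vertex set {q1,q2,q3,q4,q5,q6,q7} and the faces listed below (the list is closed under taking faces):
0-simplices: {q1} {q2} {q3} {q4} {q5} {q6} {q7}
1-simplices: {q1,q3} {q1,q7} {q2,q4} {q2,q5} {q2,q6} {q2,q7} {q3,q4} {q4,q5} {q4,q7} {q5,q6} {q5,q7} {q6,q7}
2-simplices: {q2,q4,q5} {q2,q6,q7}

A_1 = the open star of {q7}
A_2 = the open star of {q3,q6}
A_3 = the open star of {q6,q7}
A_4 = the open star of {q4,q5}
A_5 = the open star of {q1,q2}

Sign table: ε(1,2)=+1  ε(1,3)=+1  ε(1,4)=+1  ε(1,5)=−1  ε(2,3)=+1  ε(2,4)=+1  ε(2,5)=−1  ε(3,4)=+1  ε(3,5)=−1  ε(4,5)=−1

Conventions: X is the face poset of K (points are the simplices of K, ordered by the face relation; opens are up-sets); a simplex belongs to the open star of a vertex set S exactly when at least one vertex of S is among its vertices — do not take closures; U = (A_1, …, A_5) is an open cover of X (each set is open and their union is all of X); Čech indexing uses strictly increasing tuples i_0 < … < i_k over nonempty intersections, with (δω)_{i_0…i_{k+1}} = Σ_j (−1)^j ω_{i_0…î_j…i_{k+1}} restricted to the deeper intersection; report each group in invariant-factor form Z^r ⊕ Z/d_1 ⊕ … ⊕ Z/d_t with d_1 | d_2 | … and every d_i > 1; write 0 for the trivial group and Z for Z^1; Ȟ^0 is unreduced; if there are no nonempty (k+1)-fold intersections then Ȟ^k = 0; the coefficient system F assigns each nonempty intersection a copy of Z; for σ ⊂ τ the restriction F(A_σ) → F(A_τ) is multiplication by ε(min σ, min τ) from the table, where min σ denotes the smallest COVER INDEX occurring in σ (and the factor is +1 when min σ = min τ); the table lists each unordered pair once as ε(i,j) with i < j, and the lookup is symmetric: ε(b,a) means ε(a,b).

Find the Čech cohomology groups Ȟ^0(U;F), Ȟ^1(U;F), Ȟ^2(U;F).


nonempty overlaps:
  A1={{q7},{q1,q7},{q2,q7},{q4,q7},{q5,q7},{q6,q7},{q2,q6,q7}} A2={{q3},{q6},{q1,q3},{q2,q6},{q3,q4},{q5,q6},{q6,q7},{q2,q6,q7}} A3={{q6},{q7},{q1,q7},{q2,q6},{q2,q7},{q4,q7},{q5,q6},{q5,q7},{q6,q7},{q2,q6,q7}} A4={{q4},{q5},{q2,q4},{q2,q5},{q3,q4},{q4,q5},{q4,q7},{q5,q6},{q5,q7},{q2,q4,q5}} A5={{q1},{q2},{q1,q3},{q1,q7},{q2,q4},{q2,q5},{q2,q6},{q2,q7},{q2,q4,q5},{q2,q6,q7}}
  A12={{q6,q7},{q2,q6,q7}} A13={{q7},{q1,q7},{q2,q7},{q4,q7},{q5,q7},{q6,q7},{q2,q6,q7}} A14={{q4,q7},{q5,q7}} A15={{q1,q7},{q2,q7},{q2,q6,q7}} A23={{q6},{q2,q6},{q5,q6},{q6,q7},{q2,q6,q7}} A24={{q3,q4},{q5,q6}} A25={{q1,q3},{q2,q6},{q2,q6,q7}} A34={{q4,q7},{q5,q6},{q5,q7}} A35={{q1,q7},{q2,q6},{q2,q7},{q2,q6,q7}} A45={{q2,q4},{q2,q5},{q2,q4,q5}}
  A123={{q6,q7},{q2,q6,q7}} A125={{q2,q6,q7}} A134={{q4,q7},{q5,q7}} A135={{q1,q7},{q2,q7},{q2,q6,q7}} A234={{q5,q6}} A235={{q2,q6},{q2,q6,q7}}
  A1235={{q2,q6,q7}}
C dims 5,10,6,1; δ0: rk 4, SNF 1^4; δ1: rk 5, SNF 1^5; δ2: rk 1, SNF 1^1
degree 0: 5−4−0 = 1 → Ȟ^0 ≅ Z
degree 1: 10−5−4 = 1 → Ȟ^1 ≅ Z
degree 2: 6−1−5 = 0 → Ȟ^2 ≅ 0

Ȟ^0 = Z, Ȟ^1 = Z and Ȟ^2 = 0


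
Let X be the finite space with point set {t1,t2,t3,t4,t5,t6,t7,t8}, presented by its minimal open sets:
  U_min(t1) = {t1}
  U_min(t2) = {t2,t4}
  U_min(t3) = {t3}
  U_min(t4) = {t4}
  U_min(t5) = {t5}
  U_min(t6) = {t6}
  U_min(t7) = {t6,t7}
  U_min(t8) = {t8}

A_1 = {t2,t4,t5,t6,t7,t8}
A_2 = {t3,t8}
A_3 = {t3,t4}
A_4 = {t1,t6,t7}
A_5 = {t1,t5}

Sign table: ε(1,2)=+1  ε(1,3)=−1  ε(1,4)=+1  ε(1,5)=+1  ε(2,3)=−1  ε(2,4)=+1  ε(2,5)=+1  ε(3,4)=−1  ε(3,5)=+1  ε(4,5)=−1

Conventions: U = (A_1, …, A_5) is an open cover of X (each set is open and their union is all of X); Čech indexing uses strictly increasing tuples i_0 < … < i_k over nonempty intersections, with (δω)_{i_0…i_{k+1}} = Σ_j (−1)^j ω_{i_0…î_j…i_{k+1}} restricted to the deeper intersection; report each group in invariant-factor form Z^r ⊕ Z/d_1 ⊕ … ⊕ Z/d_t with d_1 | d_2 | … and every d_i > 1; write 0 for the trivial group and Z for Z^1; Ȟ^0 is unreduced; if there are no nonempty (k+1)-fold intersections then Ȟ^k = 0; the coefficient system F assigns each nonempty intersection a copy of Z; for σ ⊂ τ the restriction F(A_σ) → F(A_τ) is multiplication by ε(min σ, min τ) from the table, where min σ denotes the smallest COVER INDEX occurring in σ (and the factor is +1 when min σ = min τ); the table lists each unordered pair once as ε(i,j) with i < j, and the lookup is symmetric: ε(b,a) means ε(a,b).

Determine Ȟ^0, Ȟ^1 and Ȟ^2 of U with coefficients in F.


nerve of the cover:
  A12={t8} A13={t4} A14={t6,t7} A15={t5} A23={t3} A45={t1}
C dims 5,6; δ0: rk 5, SNF 1^4·2
Ȟ^0 = (5 − 5) − 0 = 0, so Ȟ^0 ≅ 0
Ȟ^1 = (6 − 0) − 5 = 1 plus torsion [2], so Ȟ^1 ≅ Z ⊕ Z/2
Ȟ^2 = (0 − 0) − 0 = 0, so Ȟ^2 ≅ 0

Ȟ^0 ≅ 0, Ȟ^1 ≅ Z ⊕ Z/2 and Ȟ^2 ≅ 0


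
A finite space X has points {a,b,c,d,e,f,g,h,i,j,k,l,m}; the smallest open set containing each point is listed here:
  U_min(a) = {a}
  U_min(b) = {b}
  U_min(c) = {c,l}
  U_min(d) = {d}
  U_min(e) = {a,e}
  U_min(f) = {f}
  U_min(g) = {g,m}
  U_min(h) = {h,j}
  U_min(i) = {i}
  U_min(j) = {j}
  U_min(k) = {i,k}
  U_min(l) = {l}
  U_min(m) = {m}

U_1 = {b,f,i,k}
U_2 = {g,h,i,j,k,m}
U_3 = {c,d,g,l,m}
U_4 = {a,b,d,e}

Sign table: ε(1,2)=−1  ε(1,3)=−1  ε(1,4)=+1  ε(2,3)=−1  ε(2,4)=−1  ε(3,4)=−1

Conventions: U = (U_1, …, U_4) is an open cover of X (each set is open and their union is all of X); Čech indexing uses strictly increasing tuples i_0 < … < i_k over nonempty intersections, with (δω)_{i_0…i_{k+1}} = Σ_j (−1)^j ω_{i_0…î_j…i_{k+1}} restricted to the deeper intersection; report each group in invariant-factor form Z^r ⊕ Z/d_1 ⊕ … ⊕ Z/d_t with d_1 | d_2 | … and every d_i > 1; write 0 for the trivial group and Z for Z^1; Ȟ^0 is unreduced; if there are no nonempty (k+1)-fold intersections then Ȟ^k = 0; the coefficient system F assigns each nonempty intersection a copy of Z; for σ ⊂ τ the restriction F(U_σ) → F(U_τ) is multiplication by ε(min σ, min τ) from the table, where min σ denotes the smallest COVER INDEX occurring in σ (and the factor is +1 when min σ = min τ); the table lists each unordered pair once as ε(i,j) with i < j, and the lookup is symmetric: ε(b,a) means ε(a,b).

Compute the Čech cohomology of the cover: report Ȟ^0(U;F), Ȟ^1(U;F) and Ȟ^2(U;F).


Ȟ^0 = 0, Ȟ^1 = Z/2 and Ȟ^2 = 0

nonempty overlaps:
  U12={i,k} U14={b} U23={g,m} U34={d}
C dims 4,4; δ0: rk 4, SNF 1^3·2
degree 0: 4−4−0 = 0 → Ȟ^0 ≅ 0
degree 1: 4−0−4 = 0 plus torsion [2] → Ȟ^1 ≅ Z/2
degree 2: 0−0−0 = 0 → Ȟ^2 ≅ 0


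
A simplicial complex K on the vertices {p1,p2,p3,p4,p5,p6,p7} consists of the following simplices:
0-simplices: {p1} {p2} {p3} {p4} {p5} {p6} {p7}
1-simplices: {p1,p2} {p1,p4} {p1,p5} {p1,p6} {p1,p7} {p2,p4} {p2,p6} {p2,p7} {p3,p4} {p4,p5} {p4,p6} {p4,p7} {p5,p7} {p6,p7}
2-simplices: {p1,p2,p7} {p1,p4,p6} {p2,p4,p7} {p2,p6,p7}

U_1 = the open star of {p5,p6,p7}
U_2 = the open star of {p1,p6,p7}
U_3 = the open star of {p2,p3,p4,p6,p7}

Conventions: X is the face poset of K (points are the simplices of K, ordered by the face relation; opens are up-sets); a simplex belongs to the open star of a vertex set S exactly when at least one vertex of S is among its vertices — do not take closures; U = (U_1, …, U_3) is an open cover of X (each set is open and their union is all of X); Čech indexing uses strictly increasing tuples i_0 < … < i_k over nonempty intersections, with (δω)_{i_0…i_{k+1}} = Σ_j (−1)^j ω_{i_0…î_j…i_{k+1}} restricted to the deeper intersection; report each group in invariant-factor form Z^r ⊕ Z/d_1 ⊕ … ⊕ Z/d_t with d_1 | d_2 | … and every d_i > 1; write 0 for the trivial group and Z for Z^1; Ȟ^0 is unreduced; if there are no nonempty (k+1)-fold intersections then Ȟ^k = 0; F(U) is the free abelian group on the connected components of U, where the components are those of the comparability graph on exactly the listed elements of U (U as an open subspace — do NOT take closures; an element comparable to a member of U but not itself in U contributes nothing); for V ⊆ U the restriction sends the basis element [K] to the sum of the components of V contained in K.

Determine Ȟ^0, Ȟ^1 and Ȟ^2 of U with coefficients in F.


nerve simplices:
  U1={{p5},{p6},{p7},{p1,p5},{p1,p6},{p1,p7},{p2,p6},{p2,p7},{p4,p5},{p4,p6},{p4,p7},{p5,p7},{p6,p7},{p1,p2,p7},{p1,p4,p6},{p2,p4,p7},{p2,p6,p7}} U2={{p1},{p6},{p7},{p1,p2},{p1,p4},{p1,p5},{p1,p6},{p1,p7},{p2,p6},{p2,p7},{p4,p6},{p4,p7},{p5,p7},{p6,p7},{p1,p2,p7},{p1,p4,p6},{p2,p4,p7},{p2,p6,p7}} U3={{p2},{p3},{p4},{p6},{p7},{p1,p2},{p1,p4},{p1,p6},{p1,p7},{p2,p4},{p2,p6},{p2,p7},{p3,p4},{p4,p5},{p4,p6},{p4,p7},{p5,p7},{p6,p7},{p1,p2,p7},{p1,p4,p6},{p2,p4,p7},{p2,p6,p7}}
  U12={{p6},{p7},{p1,p5},{p1,p6},{p1,p7},{p2,p6},{p2,p7},{p4,p6},{p4,p7},{p5,p7},{p6,p7},{p1,p2,p7},{p1,p4,p6},{p2,p4,p7},{p2,p6,p7}} U13={{p6},{p7},{p1,p6},{p1,p7},{p2,p6},{p2,p7},{p4,p5},{p4,p6},{p4,p7},{p5,p7},{p6,p7},{p1,p2,p7},{p1,p4,p6},{p2,p4,p7},{p2,p6,p7}} U23={{p6},{p7},{p1,p2},{p1,p4},{p1,p6},{p1,p7},{p2,p6},{p2,p7},{p4,p6},{p4,p7},{p5,p7},{p6,p7},{p1,p2,p7},{p1,p4,p6},{p2,p4,p7},{p2,p6,p7}}
  U123={{p6},{p7},{p1,p6},{p1,p7},{p2,p6},{p2,p7},{p4,p6},{p4,p7},{p5,p7},{p6,p7},{p1,p2,p7},{p1,p4,p6},{p2,p4,p7},{p2,p6,p7}}
components per intersection:
  U1: {{p5},{p6},{p7},{p1,p5},{p1,p6},{p1,p7},{p2,p6},{p2,p7},{p4,p5},{p4,p6},{p4,p7},{p5,p7},{p6,p7},{p1,p2,p7},{p1,p4,p6},{p2,p4,p7},{p2,p6,p7}}
  U2: {{p1},{p6},{p7},{p1,p2},{p1,p4},{p1,p5},{p1,p6},{p1,p7},{p2,p6},{p2,p7},{p4,p6},{p4,p7},{p5,p7},{p6,p7},{p1,p2,p7},{p1,p4,p6},{p2,p4,p7},{p2,p6,p7}}
  U3: {{p2},{p3},{p4},{p6},{p7},{p1,p2},{p1,p4},{p1,p6},{p1,p7},{p2,p4},{p2,p6},{p2,p7},{p3,p4},{p4,p5},{p4,p6},{p4,p7},{p5,p7},{p6,p7},{p1,p2,p7},{p1,p4,p6},{p2,p4,p7},{p2,p6,p7}}
  U12: {{p6},{p7},{p1,p6},{p1,p7},{p2,p6},{p2,p7},{p4,p6},{p4,p7},{p5,p7},{p6,p7},{p1,p2,p7},{p1,p4,p6},{p2,p4,p7},{p2,p6,p7}} {{p1,p5}}
  U13: {{p6},{p7},{p1,p6},{p1,p7},{p2,p6},{p2,p7},{p4,p6},{p4,p7},{p5,p7},{p6,p7},{p1,p2,p7},{p1,p4,p6},{p2,p4,p7},{p2,p6,p7}} {{p4,p5}}
  U23: {{p6},{p7},{p1,p2},{p1,p4},{p1,p6},{p1,p7},{p2,p6},{p2,p7},{p4,p6},{p4,p7},{p5,p7},{p6,p7},{p1,p2,p7},{p1,p4,p6},{p2,p4,p7},{p2,p6,p7}}
  U123: {{p6},{p7},{p1,p6},{p1,p7},{p2,p6},{p2,p7},{p4,p6},{p4,p7},{p5,p7},{p6,p7},{p1,p2,p7},{p1,p4,p6},{p2,p4,p7},{p2,p6,p7}}
C dims 3,5,1; δ0: rk 2, SNF 1^2; δ1: rk 1, SNF 1^1
degree 0: 3−2−0 = 1 → Ȟ^0 ≅ Z
degree 1: 5−1−2 = 2 → Ȟ^1 ≅ Z^2
degree 2: 1−0−1 = 0 → Ȟ^2 ≅ 0

Ȟ^0 = Z; Ȟ^1 = Z^2; Ȟ^2 = 0


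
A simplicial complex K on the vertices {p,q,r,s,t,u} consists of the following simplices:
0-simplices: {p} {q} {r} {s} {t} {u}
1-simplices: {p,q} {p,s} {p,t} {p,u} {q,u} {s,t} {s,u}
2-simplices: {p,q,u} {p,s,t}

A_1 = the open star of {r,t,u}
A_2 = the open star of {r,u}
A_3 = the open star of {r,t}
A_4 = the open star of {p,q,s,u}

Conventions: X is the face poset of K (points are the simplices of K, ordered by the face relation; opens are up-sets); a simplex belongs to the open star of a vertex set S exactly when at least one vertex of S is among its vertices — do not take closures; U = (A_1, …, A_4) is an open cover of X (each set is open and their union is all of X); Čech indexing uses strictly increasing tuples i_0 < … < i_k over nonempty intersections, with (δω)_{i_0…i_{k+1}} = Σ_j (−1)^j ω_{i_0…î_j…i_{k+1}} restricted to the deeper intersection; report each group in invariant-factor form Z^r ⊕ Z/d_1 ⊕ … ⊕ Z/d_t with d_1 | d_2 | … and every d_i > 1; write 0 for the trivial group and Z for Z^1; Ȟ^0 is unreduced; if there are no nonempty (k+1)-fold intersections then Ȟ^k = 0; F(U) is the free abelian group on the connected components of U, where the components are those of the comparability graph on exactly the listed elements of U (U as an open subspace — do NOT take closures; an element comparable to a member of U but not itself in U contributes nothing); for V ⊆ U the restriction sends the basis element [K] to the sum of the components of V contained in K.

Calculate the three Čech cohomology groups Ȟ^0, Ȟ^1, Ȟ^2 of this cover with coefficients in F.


Ȟ^0 ≅ Z^2, Ȟ^1 ≅ 0 and Ȟ^2 ≅ 0

nonempty overlaps:
  A1={{r},{t},{u},{p,t},{p,u},{q,u},{s,t},{s,u},{p,q,u},{p,s,t}} A2={{r},{u},{p,u},{q,u},{s,u},{p,q,u}} A3={{r},{t},{p,t},{s,t},{p,s,t}} A4={{p},{q},{s},{u},{p,q},{p,s},{p,t},{p,u},{q,u},{s,t},{s,u},{p,q,u},{p,s,t}}
  A12={{r},{u},{p,u},{q,u},{s,u},{p,q,u}} A13={{r},{t},{p,t},{s,t},{p,s,t}} A14={{u},{p,t},{p,u},{q,u},{s,t},{s,u},{p,q,u},{p,s,t}} A23={{r}} A24={{u},{p,u},{q,u},{s,u},{p,q,u}} A34={{p,t},{s,t},{p,s,t}}
  A123={{r}} A124={{u},{p,u},{q,u},{s,u},{p,q,u}} A134={{p,t},{s,t},{p,s,t}}
components per intersection:
  A1: {{r}} {{t},{p,t},{s,t},{p,s,t}} {{u},{p,u},{q,u},{s,u},{p,q,u}}
  A2: {{r}} {{u},{p,u},{q,u},{s,u},{p,q,u}}
  A3: {{r}} {{t},{p,t},{s,t},{p,s,t}}
  A4: {{p},{q},{s},{u},{p,q},{p,s},{p,t},{p,u},{q,u},{s,t},{s,u},{p,q,u},{p,s,t}}
  A12: {{r}} {{u},{p,u},{q,u},{s,u},{p,q,u}}
  A13: {{r}} {{t},{p,t},{s,t},{p,s,t}}
  A14: {{u},{p,u},{q,u},{s,u},{p,q,u}} {{p,t},{s,t},{p,s,t}}
  A23: {{r}}
  A24: {{u},{p,u},{q,u},{s,u},{p,q,u}}
  A34: {{p,t},{s,t},{p,s,t}}
  A123: {{r}}
  A124: {{u},{p,u},{q,u},{s,u},{p,q,u}}
  A134: {{p,t},{s,t},{p,s,t}}
C dims 8,9,3; δ0: rk 6, SNF 1^6; δ1: rk 3, SNF 1^3
degree 0: 8−6−0 = 2 → Ȟ^0 ≅ Z^2
degree 1: 9−3−6 = 0 → Ȟ^1 ≅ 0
degree 2: 3−0−3 = 0 → Ȟ^2 ≅ 0


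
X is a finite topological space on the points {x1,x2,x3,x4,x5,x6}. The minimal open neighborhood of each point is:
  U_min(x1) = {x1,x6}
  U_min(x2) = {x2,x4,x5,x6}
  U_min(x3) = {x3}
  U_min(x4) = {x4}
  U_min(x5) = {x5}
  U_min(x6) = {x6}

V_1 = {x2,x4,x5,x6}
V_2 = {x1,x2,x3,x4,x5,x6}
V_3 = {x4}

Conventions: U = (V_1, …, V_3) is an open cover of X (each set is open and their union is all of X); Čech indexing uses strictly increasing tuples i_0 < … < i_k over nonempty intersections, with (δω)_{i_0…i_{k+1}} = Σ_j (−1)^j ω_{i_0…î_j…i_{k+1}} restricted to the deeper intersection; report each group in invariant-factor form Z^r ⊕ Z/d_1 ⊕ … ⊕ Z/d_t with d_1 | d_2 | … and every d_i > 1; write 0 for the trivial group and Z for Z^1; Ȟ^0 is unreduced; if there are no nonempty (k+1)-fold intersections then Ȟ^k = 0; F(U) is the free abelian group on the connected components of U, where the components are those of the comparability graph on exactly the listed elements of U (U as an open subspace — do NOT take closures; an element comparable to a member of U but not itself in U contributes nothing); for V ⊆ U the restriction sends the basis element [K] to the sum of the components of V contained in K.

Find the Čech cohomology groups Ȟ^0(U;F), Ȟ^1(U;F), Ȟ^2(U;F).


nonempty intersections:
  V12={x2,x4,x5,x6} V13={x4} V23={x4}
  V123={x4}
components per intersection:
  V1: {x2,x4,x5,x6}
  V2: {x1,x2,x4,x5,x6} {x3}
  V3: {x4}
  V12: {x2,x4,x5,x6}
  V13: {x4}
  V23: {x4}
  V123: {x4}
C dims 4,3,1; δ0: rk 2, SNF 1^2; δ1: rk 1, SNF 1^1
Ȟ^0: (4−2)−0=2 ⇒ Z^2
Ȟ^1: (3−1)−2=0 ⇒ 0
Ȟ^2: (1−0)−1=0 ⇒ 0

Ȟ^0 ≅ Z^2; Ȟ^1 ≅ 0; Ȟ^2 ≅ 0


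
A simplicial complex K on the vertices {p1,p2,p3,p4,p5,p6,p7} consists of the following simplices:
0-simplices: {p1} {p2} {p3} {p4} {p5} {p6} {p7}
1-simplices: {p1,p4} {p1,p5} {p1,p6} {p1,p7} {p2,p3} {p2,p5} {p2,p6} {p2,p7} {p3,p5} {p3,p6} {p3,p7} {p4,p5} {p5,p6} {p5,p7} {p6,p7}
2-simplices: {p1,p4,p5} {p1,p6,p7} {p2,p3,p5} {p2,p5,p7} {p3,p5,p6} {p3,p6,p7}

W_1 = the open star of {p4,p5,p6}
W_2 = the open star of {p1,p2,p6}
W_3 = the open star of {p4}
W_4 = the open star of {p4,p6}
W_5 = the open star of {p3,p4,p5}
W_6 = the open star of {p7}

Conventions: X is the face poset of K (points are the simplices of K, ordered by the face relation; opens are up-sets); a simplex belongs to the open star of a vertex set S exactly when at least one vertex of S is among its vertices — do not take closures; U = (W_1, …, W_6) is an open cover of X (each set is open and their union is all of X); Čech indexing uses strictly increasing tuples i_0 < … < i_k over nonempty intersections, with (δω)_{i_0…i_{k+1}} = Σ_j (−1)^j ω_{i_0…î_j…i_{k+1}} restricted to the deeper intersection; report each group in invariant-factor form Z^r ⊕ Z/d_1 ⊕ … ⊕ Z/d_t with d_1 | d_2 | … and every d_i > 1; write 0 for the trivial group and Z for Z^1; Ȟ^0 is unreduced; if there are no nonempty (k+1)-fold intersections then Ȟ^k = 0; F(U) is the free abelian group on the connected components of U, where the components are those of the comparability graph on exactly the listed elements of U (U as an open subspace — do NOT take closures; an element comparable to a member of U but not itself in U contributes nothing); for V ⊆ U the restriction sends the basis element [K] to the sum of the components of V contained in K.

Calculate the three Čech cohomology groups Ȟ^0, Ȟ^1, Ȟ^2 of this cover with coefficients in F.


cover nerve:
  W1={{p4},{p5},{p6},{p1,p4},{p1,p5},{p1,p6},{p2,p5},{p2,p6},{p3,p5},{p3,p6},{p4,p5},{p5,p6},{p5,p7},{p6,p7},{p1,p4,p5},{p1,p6,p7},{p2,p3,p5},{p2,p5,p7},{p3,p5,p6},{p3,p6,p7}} W2={{p1},{p2},{p6},{p1,p4},{p1,p5},{p1,p6},{p1,p7},{p2,p3},{p2,p5},{p2,p6},{p2,p7},{p3,p6},{p5,p6},{p6,p7},{p1,p4,p5},{p1,p6,p7},{p2,p3,p5},{p2,p5,p7},{p3,p5,p6},{p3,p6,p7}} W3={{p4},{p1,p4},{p4,p5},{p1,p4,p5}} W4={{p4},{p6},{p1,p4},{p1,p6},{p2,p6},{p3,p6},{p4,p5},{p5,p6},{p6,p7},{p1,p4,p5},{p1,p6,p7},{p3,p5,p6},{p3,p6,p7}} W5={{p3},{p4},{p5},{p1,p4},{p1,p5},{p2,p3},{p2,p5},{p3,p5},{p3,p6},{p3,p7},{p4,p5},{p5,p6},{p5,p7},{p1,p4,p5},{p2,p3,p5},{p2,p5,p7},{p3,p5,p6},{p3,p6,p7}} W6={{p7},{p1,p7},{p2,p7},{p3,p7},{p5,p7},{p6,p7},{p1,p6,p7},{p2,p5,p7},{p3,p6,p7}}
  W12={{p6},{p1,p4},{p1,p5},{p1,p6},{p2,p5},{p2,p6},{p3,p6},{p5,p6},{p6,p7},{p1,p4,p5},{p1,p6,p7},{p2,p3,p5},{p2,p5,p7},{p3,p5,p6},{p3,p6,p7}} W13={{p4},{p1,p4},{p4,p5},{p1,p4,p5}} W14={{p4},{p6},{p1,p4},{p1,p6},{p2,p6},{p3,p6},{p4,p5},{p5,p6},{p6,p7},{p1,p4,p5},{p1,p6,p7},{p3,p5,p6},{p3,p6,p7}} W15={{p4},{p5},{p1,p4},{p1,p5},{p2,p5},{p3,p5},{p3,p6},{p4,p5},{p5,p6},{p5,p7},{p1,p4,p5},{p2,p3,p5},{p2,p5,p7},{p3,p5,p6},{p3,p6,p7}} W16={{p5,p7},{p6,p7},{p1,p6,p7},{p2,p5,p7},{p3,p6,p7}} W23={{p1,p4},{p1,p4,p5}} W24={{p6},{p1,p4},{p1,p6},{p2,p6},{p3,p6},{p5,p6},{p6,p7},{p1,p4,p5},{p1,p6,p7},{p3,p5,p6},{p3,p6,p7}} W25={{p1,p4},{p1,p5},{p2,p3},{p2,p5},{p3,p6},{p5,p6},{p1,p4,p5},{p2,p3,p5},{p2,p5,p7},{p3,p5,p6},{p3,p6,p7}} W26={{p1,p7},{p2,p7},{p6,p7},{p1,p6,p7},{p2,p5,p7},{p3,p6,p7}} W34={{p4},{p1,p4},{p4,p5},{p1,p4,p5}} W35={{p4},{p1,p4},{p4,p5},{p1,p4,p5}} W45={{p4},{p1,p4},{p3,p6},{p4,p5},{p5,p6},{p1,p4,p5},{p3,p5,p6},{p3,p6,p7}} W46={{p6,p7},{p1,p6,p7},{p3,p6,p7}} W56={{p3,p7},{p5,p7},{p2,p5,p7},{p3,p6,p7}}
  W123={{p1,p4},{p1,p4,p5}} W124={{p6},{p1,p4},{p1,p6},{p2,p6},{p3,p6},{p5,p6},{p6,p7},{p1,p4,p5},{p1,p6,p7},{p3,p5,p6},{p3,p6,p7}} W125={{p1,p4},{p1,p5},{p2,p5},{p3,p6},{p5,p6},{p1,p4,p5},{p2,p3,p5},{p2,p5,p7},{p3,p5,p6},{p3,p6,p7}} W126={{p6,p7},{p1,p6,p7},{p2,p5,p7},{p3,p6,p7}} W134={{p4},{p1,p4},{p4,p5},{p1,p4,p5}} W135={{p4},{p1,p4},{p4,p5},{p1,p4,p5}} W145={{p4},{p1,p4},{p3,p6},{p4,p5},{p5,p6},{p1,p4,p5},{p3,p5,p6},{p3,p6,p7}} W146={{p6,p7},{p1,p6,p7},{p3,p6,p7}} W156={{p5,p7},{p2,p5,p7},{p3,p6,p7}} W234={{p1,p4},{p1,p4,p5}} W235={{p1,p4},{p1,p4,p5}} W245={{p1,p4},{p3,p6},{p5,p6},{p1,p4,p5},{p3,p5,p6},{p3,p6,p7}} W246={{p6,p7},{p1,p6,p7},{p3,p6,p7}} W256={{p2,p5,p7},{p3,p6,p7}} W345={{p4},{p1,p4},{p4,p5},{p1,p4,p5}} W456={{p3,p6,p7}}
  W1234={{p1,p4},{p1,p4,p5}} W1235={{p1,p4},{p1,p4,p5}} W1245={{p1,p4},{p3,p6},{p5,p6},{p1,p4,p5},{p3,p5,p6},{p3,p6,p7}} W1246={{p6,p7},{p1,p6,p7},{p3,p6,p7}} W1256={{p2,p5,p7},{p3,p6,p7}} W1345={{p4},{p1,p4},{p4,p5},{p1,p4,p5}} W1456={{p3,p6,p7}} W2345={{p1,p4},{p1,p4,p5}} W2456={{p3,p6,p7}}
  W12345={{p1,p4},{p1,p4,p5}} W12456={{p3,p6,p7}}
components per intersection:
  W1: {{p4},{p5},{p6},{p1,p4},{p1,p5},{p1,p6},{p2,p5},{p2,p6},{p3,p5},{p3,p6},{p4,p5},{p5,p6},{p5,p7},{p6,p7},{p1,p4,p5},{p1,p6,p7},{p2,p3,p5},{p2,p5,p7},{p3,p5,p6},{p3,p6,p7}}
  W2: {{p1},{p2},{p6},{p1,p4},{p1,p5},{p1,p6},{p1,p7},{p2,p3},{p2,p5},{p2,p6},{p2,p7},{p3,p6},{p5,p6},{p6,p7},{p1,p4,p5},{p1,p6,p7},{p2,p3,p5},{p2,p5,p7},{p3,p5,p6},{p3,p6,p7}}
  W3: {{p4},{p1,p4},{p4,p5},{p1,p4,p5}}
  W4: {{p4},{p1,p4},{p4,p5},{p1,p4,p5}} {{p6},{p1,p6},{p2,p6},{p3,p6},{p5,p6},{p6,p7},{p1,p6,p7},{p3,p5,p6},{p3,p6,p7}}
  W5: {{p3},{p4},{p5},{p1,p4},{p1,p5},{p2,p3},{p2,p5},{p3,p5},{p3,p6},{p3,p7},{p4,p5},{p5,p6},{p5,p7},{p1,p4,p5},{p2,p3,p5},{p2,p5,p7},{p3,p5,p6},{p3,p6,p7}}
  W6: {{p7},{p1,p7},{p2,p7},{p3,p7},{p5,p7},{p6,p7},{p1,p6,p7},{p2,p5,p7},{p3,p6,p7}}
  W12: {{p6},{p1,p6},{p2,p6},{p3,p6},{p5,p6},{p6,p7},{p1,p6,p7},{p3,p5,p6},{p3,p6,p7}} {{p1,p4},{p1,p5},{p1,p4,p5}} {{p2,p5},{p2,p3,p5},{p2,p5,p7}}
  W13: {{p4},{p1,p4},{p4,p5},{p1,p4,p5}}
  W14: {{p4},{p1,p4},{p4,p5},{p1,p4,p5}} {{p6},{p1,p6},{p2,p6},{p3,p6},{p5,p6},{p6,p7},{p1,p6,p7},{p3,p5,p6},{p3,p6,p7}}
  W15: {{p4},{p5},{p1,p4},{p1,p5},{p2,p5},{p3,p5},{p3,p6},{p4,p5},{p5,p6},{p5,p7},{p1,p4,p5},{p2,p3,p5},{p2,p5,p7},{p3,p5,p6},{p3,p6,p7}}
  W16: {{p5,p7},{p2,p5,p7}} {{p6,p7},{p1,p6,p7},{p3,p6,p7}}
  W23: {{p1,p4},{p1,p4,p5}}
  W24: {{p6},{p1,p6},{p2,p6},{p3,p6},{p5,p6},{p6,p7},{p1,p6,p7},{p3,p5,p6},{p3,p6,p7}} {{p1,p4},{p1,p4,p5}}
  W25: {{p1,p4},{p1,p5},{p1,p4,p5}} {{p2,p3},{p2,p5},{p2,p3,p5},{p2,p5,p7}} {{p3,p6},{p5,p6},{p3,p5,p6},{p3,p6,p7}}
  W26: {{p1,p7},{p6,p7},{p1,p6,p7},{p3,p6,p7}} {{p2,p7},{p2,p5,p7}}
  W34: {{p4},{p1,p4},{p4,p5},{p1,p4,p5}}
  W35: {{p4},{p1,p4},{p4,p5},{p1,p4,p5}}
  W45: {{p4},{p1,p4},{p4,p5},{p1,p4,p5}} {{p3,p6},{p5,p6},{p3,p5,p6},{p3,p6,p7}}
  W46: {{p6,p7},{p1,p6,p7},{p3,p6,p7}}
  W56: {{p3,p7},{p3,p6,p7}} {{p5,p7},{p2,p5,p7}}
  W123: {{p1,p4},{p1,p4,p5}}
  W124: {{p6},{p1,p6},{p2,p6},{p3,p6},{p5,p6},{p6,p7},{p1,p6,p7},{p3,p5,p6},{p3,p6,p7}} {{p1,p4},{p1,p4,p5}}
  W125: {{p1,p4},{p1,p5},{p1,p4,p5}} {{p2,p5},{p2,p3,p5},{p2,p5,p7}} {{p3,p6},{p5,p6},{p3,p5,p6},{p3,p6,p7}}
  W126: {{p6,p7},{p1,p6,p7},{p3,p6,p7}} {{p2,p5,p7}}
  W134: {{p4},{p1,p4},{p4,p5},{p1,p4,p5}}
  W135: {{p4},{p1,p4},{p4,p5},{p1,p4,p5}}
  W145: {{p4},{p1,p4},{p4,p5},{p1,p4,p5}} {{p3,p6},{p5,p6},{p3,p5,p6},{p3,p6,p7}}
  W146: {{p6,p7},{p1,p6,p7},{p3,p6,p7}}
  W156: {{p5,p7},{p2,p5,p7}} {{p3,p6,p7}}
  W234: {{p1,p4},{p1,p4,p5}}
  W235: {{p1,p4},{p1,p4,p5}}
  W245: {{p1,p4},{p1,p4,p5}} {{p3,p6},{p5,p6},{p3,p5,p6},{p3,p6,p7}}
  W246: {{p6,p7},{p1,p6,p7},{p3,p6,p7}}
  W256: {{p2,p5,p7}} {{p3,p6,p7}}
  W345: {{p4},{p1,p4},{p4,p5},{p1,p4,p5}}
  W456: {{p3,p6,p7}}
  W1234: {{p1,p4},{p1,p4,p5}}
  W1235: {{p1,p4},{p1,p4,p5}}
  W1245: {{p1,p4},{p1,p4,p5}} {{p3,p6},{p5,p6},{p3,p5,p6},{p3,p6,p7}}
  W1246: {{p6,p7},{p1,p6,p7},{p3,p6,p7}}
  W1256: {{p2,p5,p7}} {{p3,p6,p7}}
  W1345: {{p4},{p1,p4},{p4,p5},{p1,p4,p5}}
  W1456: {{p3,p6,p7}}
  W2345: {{p1,p4},{p1,p4,p5}}
  W2456: {{p3,p6,p7}}
  W12345: {{p1,p4},{p1,p4,p5}}
  W12456: {{p3,p6,p7}}
C dims 7,24,24,11; δ0: rk 6, SNF 1^6; δ1: rk 15, SNF 1^15; δ2: rk 9, SNF 1^9
Ȟ^0: (7−6)−0=1 ⇒ Z
Ȟ^1: (24−15)−6=3 ⇒ Z^3
Ȟ^2: (24−9)−15=0 ⇒ 0

Ȟ^0 = Z,  Ȟ^1 = Z^3,  Ȟ^2 = 0


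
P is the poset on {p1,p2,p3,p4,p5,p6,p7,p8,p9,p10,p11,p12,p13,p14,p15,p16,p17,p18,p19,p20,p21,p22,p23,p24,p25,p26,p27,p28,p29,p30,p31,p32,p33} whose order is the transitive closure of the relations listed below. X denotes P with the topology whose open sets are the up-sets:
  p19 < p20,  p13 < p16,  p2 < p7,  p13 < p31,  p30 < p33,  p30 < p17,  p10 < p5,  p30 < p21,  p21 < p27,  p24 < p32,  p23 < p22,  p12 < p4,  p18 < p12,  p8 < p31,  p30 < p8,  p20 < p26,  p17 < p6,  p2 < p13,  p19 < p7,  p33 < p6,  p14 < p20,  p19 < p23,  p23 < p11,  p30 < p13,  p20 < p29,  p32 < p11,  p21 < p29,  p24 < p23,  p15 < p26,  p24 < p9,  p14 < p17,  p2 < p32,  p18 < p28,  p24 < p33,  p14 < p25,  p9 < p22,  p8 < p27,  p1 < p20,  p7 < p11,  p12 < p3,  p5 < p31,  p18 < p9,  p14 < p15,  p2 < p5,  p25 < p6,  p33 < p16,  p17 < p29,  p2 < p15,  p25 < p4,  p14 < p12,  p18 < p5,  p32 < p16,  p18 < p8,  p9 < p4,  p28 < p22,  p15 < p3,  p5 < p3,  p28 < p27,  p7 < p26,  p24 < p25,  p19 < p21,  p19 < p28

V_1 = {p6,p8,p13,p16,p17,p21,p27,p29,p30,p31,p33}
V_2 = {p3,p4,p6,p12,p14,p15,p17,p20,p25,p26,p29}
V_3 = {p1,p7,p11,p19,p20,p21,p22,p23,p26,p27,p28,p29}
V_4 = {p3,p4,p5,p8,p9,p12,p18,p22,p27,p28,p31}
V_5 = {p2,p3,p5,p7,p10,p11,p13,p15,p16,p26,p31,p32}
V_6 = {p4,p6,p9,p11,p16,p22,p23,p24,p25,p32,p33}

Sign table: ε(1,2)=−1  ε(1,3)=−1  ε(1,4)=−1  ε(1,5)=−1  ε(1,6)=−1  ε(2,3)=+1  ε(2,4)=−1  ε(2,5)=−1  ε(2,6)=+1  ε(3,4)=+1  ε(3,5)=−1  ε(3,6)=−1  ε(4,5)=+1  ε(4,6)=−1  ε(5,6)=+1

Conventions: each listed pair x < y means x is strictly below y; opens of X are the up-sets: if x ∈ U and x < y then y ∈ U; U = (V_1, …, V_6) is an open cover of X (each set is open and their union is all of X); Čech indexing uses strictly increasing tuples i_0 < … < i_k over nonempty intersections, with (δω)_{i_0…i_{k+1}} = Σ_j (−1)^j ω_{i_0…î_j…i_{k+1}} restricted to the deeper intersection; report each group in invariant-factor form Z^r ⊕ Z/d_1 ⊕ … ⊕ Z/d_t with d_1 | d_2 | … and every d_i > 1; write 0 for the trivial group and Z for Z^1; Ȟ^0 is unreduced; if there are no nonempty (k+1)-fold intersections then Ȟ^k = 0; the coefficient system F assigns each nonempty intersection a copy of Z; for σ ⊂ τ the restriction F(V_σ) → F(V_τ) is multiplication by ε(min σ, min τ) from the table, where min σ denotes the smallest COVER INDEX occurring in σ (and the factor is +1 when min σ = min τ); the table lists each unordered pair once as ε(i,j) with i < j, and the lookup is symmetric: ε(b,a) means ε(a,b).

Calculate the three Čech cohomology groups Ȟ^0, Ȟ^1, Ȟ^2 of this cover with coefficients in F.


Ȟ^0 = 0; Ȟ^1 = Z/2; Ȟ^2 = Z

nonempty intersections:
  V12={p6,p17,p29} V13={p21,p27,p29} V14={p8,p27,p31} V15={p13,p16,p31} V16={p6,p16,p33} V23={p20,p26,p29} V24={p3,p4,p12} V25={p3,p15,p26} V26={p4,p6,p25} V34={p22,p27,p28} V35={p7,p11,p26} V36={p11,p22,p23} V45={p3,p5,p31} V46={p4,p9,p22} V56={p11,p16,p32}
  V123={p29} V126={p6} V134={p27} V145={p31} V156={p16} V235={p26} V245={p3} V246={p4} V346={p22} V356={p11}
C dims 6,15,10; δ0: rk 6, SNF 1^5·2; δ1: rk 9, SNF 1^9
Ȟ^0: (6−6)−0=0 ⇒ 0
Ȟ^1: (15−9)−6=0 plus torsion [2] ⇒ Z/2
Ȟ^2: (10−0)−9=1 ⇒ Z


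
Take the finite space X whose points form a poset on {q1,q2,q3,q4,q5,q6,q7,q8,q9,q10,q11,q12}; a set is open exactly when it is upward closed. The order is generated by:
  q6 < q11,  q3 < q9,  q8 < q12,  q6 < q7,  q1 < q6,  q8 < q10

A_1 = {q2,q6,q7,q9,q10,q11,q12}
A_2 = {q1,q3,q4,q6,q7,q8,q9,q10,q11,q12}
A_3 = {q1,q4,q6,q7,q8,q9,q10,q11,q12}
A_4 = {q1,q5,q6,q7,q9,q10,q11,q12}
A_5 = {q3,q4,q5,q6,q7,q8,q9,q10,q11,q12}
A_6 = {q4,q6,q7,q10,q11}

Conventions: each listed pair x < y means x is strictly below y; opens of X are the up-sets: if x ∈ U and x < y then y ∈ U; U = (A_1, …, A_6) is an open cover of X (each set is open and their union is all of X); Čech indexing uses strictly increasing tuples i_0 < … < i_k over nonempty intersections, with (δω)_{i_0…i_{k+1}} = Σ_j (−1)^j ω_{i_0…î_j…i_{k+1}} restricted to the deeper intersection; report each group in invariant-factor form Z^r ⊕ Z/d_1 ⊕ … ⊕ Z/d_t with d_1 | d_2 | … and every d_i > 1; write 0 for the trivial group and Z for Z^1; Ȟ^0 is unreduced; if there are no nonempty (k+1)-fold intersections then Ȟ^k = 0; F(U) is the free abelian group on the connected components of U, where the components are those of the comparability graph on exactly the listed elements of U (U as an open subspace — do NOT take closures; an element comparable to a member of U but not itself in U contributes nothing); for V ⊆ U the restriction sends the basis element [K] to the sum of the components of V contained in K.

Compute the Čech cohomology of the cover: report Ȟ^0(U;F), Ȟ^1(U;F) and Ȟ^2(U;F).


nonempty intersections:
  A12={q6,q7,q9,q10,q11,q12} A13={q6,q7,q9,q10,q11,q12} A14={q6,q7,q9,q10,q11,q12} A15={q6,q7,q9,q10,q11,q12} A16={q6,q7,q10,q11} A23={q1,q4,q6,q7,q8,q9,q10,q11,q12} A24={q1,q6,q7,q9,q10,q11,q12} A25={q3,q4,q6,q7,q8,q9,q10,q11,q12} A26={q4,q6,q7,q10,q11} A34={q1,q6,q7,q9,q10,q11,q12} A35={q4,q6,q7,q8,q9,q10,q11,q12} A36={q4,q6,q7,q10,q11} A45={q5,q6,q7,q9,q10,q11,q12} A46={q6,q7,q10,q11} A56={q4,q6,q7,q10,q11}
  A123={q6,q7,q9,q10,q11,q12} A124={q6,q7,q9,q10,q11,q12} A125={q6,q7,q9,q10,q11,q12} A126={q6,q7,q10,q11} A134={q6,q7,q9,q10,q11,q12} A135={q6,q7,q9,q10,q11,q12} A136={q6,q7,q10,q11} A145={q6,q7,q9,q10,q11,q12} A146={q6,q7,q10,q11} A156={q6,q7,q10,q11} A234={q1,q6,q7,q9,q10,q11,q12} A235={q4,q6,q7,q8,q9,q10,q11,q12} A236={q4,q6,q7,q10,q11} A245={q6,q7,q9,q10,q11,q12} A246={q6,q7,q10,q11} A256={q4,q6,q7,q10,q11} A345={q6,q7,q9,q10,q11,q12} A346={q6,q7,q10,q11} A356={q4,q6,q7,q10,q11} A456={q6,q7,q10,q11}
  A1234={q6,q7,q9,q10,q11,q12} A1235={q6,q7,q9,q10,q11,q12} A1236={q6,q7,q10,q11} A1245={q6,q7,q9,q10,q11,q12} A1246={q6,q7,q10,q11} A1256={q6,q7,q10,q11} A1345={q6,q7,q9,q10,q11,q12} A1346={q6,q7,q10,q11} A1356={q6,q7,q10,q11} A1456={q6,q7,q10,q11} A2345={q6,q7,q9,q10,q11,q12} A2346={q6,q7,q10,q11} A2356={q4,q6,q7,q10,q11} A2456={q6,q7,q10,q11} A3456={q6,q7,q10,q11}
  A12345={q6,q7,q9,q10,q11,q12} A12346={q6,q7,q10,q11} A12356={q6,q7,q10,q11} A12456={q6,q7,q10,q11} A13456={q6,q7,q10,q11} A23456={q6,q7,q10,q11}
  A123456={q6,q7,q10,q11}
components per intersection:
  A1: {q2} {q6,q7,q11} {q9} {q10} {q12}
  A2: {q1,q6,q7,q11} {q3,q9} {q4} {q8,q10,q12}
  A3: {q1,q6,q7,q11} {q4} {q8,q10,q12} {q9}
  A4: {q1,q6,q7,q11} {q5} {q9} {q10} {q12}
  A5: {q3,q9} {q4} {q5} {q6,q7,q11} {q8,q10,q12}
  A6: {q4} {q6,q7,q11} {q10}
  A12: {q6,q7,q11} {q9} {q10} {q12}
  A13: {q6,q7,q11} {q9} {q10} {q12}
  A14: {q6,q7,q11} {q9} {q10} {q12}
  A15: {q6,q7,q11} {q9} {q10} {q12}
  A16: {q6,q7,q11} {q10}
  A23: {q1,q6,q7,q11} {q4} {q8,q10,q12} {q9}
  A24: {q1,q6,q7,q11} {q9} {q10} {q12}
  A25: {q3,q9} {q4} {q6,q7,q11} {q8,q10,q12}
  A26: {q4} {q6,q7,q11} {q10}
  A34: {q1,q6,q7,q11} {q9} {q10} {q12}
  A35: {q4} {q6,q7,q11} {q8,q10,q12} {q9}
  A36: {q4} {q6,q7,q11} {q10}
  A45: {q5} {q6,q7,q11} {q9} {q10} {q12}
  A46: {q6,q7,q11} {q10}
  A56: {q4} {q6,q7,q11} {q10}
  A123: {q6,q7,q11} {q9} {q10} {q12}
  A124: {q6,q7,q11} {q9} {q10} {q12}
  A125: {q6,q7,q11} {q9} {q10} {q12}
  A126: {q6,q7,q11} {q10}
  A134: {q6,q7,q11} {q9} {q10} {q12}
  A135: {q6,q7,q11} {q9} {q10} {q12}
  A136: {q6,q7,q11} {q10}
  A145: {q6,q7,q11} {q9} {q10} {q12}
  A146: {q6,q7,q11} {q10}
  A156: {q6,q7,q11} {q10}
  A234: {q1,q6,q7,q11} {q9} {q10} {q12}
  A235: {q4} {q6,q7,q11} {q8,q10,q12} {q9}
  A236: {q4} {q6,q7,q11} {q10}
  A245: {q6,q7,q11} {q9} {q10} {q12}
  A246: {q6,q7,q11} {q10}
  A256: {q4} {q6,q7,q11} {q10}
  A345: {q6,q7,q11} {q9} {q10} {q12}
  A346: {q6,q7,q11} {q10}
  A356: {q4} {q6,q7,q11} {q10}
  A456: {q6,q7,q11} {q10}
  A1234: {q6,q7,q11} {q9} {q10} {q12}
  A1235: {q6,q7,q11} {q9} {q10} {q12}
  A1236: {q6,q7,q11} {q10}
  A1245: {q6,q7,q11} {q9} {q10} {q12}
  A1246: {q6,q7,q11} {q10}
  A1256: {q6,q7,q11} {q10}
  A1345: {q6,q7,q11} {q9} {q10} {q12}
  A1346: {q6,q7,q11} {q10}
  A1356: {q6,q7,q11} {q10}
  A1456: {q6,q7,q11} {q10}
  A2345: {q6,q7,q11} {q9} {q10} {q12}
  A2346: {q6,q7,q11} {q10}
  A2356: {q4} {q6,q7,q11} {q10}
  A2456: {q6,q7,q11} {q10}
  A3456: {q6,q7,q11} {q10}
  A12345: {q6,q7,q11} {q9} {q10} {q12}
  A12346: {q6,q7,q11} {q10}
  A12356: {q6,q7,q11} {q10}
  A12456: {q6,q7,q11} {q10}
  A13456: {q6,q7,q11} {q10}
  A23456: {q6,q7,q11} {q10}
  A123456: {q6,q7,q11} {q10}
C dims 26,54,63,41; δ0: rk 20, SNF 1^20; δ1: rk 34, SNF 1^34; δ2: rk 29, SNF 1^29
Ȟ^0: (26−20)−0=6 ⇒ Z^6
Ȟ^1: (54−34)−20=0 ⇒ 0
Ȟ^2: (63−29)−34=0 ⇒ 0

Ȟ^0 = Z^6, Ȟ^1 = 0, Ȟ^2 = 0


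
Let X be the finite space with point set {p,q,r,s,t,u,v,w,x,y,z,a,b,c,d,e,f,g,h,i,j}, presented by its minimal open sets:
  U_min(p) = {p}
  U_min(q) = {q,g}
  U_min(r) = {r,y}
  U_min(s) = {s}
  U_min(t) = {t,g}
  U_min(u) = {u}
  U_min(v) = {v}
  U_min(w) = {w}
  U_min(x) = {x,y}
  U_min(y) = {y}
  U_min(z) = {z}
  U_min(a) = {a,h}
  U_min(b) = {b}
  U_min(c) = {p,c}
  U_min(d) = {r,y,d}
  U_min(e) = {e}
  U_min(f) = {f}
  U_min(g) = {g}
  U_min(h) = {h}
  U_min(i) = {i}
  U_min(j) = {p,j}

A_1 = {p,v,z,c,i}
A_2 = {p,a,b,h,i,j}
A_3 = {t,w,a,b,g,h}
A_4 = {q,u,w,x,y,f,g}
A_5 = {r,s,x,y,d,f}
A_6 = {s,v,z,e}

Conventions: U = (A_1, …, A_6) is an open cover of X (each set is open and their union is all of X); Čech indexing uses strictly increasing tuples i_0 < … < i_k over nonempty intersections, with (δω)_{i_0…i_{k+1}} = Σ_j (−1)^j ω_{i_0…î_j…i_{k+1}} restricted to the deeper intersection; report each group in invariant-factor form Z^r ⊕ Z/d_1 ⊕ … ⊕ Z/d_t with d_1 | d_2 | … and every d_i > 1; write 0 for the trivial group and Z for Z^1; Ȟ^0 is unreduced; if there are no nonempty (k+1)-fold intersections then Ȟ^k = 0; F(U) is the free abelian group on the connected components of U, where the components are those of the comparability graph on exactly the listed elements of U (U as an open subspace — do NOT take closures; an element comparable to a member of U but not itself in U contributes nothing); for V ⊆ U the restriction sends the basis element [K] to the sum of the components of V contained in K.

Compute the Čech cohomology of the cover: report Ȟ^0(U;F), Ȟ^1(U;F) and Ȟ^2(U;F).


Ȟ^0(U;F) ≅ Z^13, Ȟ^1(U;F) ≅ 0, Ȟ^2(U;F) ≅ 0

cover nerve:
  A12={p,i} A16={v,z} A23={a,b,h} A34={w,g} A45={x,y,f} A56={s}
components per intersection:
  A1: {p,c} {v} {z} {i}
  A2: {p,j} {a,h} {b} {i}
  A3: {t,g} {w} {a,h} {b}
  A4: {q,g} {u} {w} {x,y} {f}
  A5: {r,x,y,d} {s} {f}
  A6: {s} {v} {z} {e}
  A12: {p} {i}
  A16: {v} {z}
  A23: {a,h} {b}
  A34: {w} {g}
  A45: {x,y} {f}
  A56: {s}
C dims 24,11; δ0: rk 11, SNF 1^11
Ȟ^0: (24−11)−0=13 ⇒ Z^13
Ȟ^1: (11−0)−11=0 ⇒ 0
Ȟ^2: (0−0)−0=0 ⇒ 0


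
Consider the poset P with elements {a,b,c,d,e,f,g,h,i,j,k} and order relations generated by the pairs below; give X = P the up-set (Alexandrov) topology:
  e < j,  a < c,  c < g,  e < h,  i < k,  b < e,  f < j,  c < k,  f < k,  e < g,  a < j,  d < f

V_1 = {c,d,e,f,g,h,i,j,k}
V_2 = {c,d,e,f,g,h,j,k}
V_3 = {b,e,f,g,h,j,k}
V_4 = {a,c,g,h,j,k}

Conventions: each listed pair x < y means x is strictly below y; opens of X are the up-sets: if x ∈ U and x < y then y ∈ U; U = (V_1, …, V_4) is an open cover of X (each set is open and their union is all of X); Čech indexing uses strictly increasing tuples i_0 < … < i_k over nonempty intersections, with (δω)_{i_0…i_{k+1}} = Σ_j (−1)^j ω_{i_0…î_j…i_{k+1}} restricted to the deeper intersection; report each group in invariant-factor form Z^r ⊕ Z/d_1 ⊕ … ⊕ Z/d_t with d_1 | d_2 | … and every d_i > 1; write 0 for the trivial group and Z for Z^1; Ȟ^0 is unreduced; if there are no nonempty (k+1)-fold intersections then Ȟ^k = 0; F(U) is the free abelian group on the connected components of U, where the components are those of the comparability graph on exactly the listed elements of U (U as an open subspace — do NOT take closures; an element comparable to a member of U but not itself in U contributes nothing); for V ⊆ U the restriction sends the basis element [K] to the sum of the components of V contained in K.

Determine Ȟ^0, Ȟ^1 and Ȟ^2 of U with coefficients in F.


Ȟ^0 ≅ Z, Ȟ^1 ≅ Z and Ȟ^2 ≅ 0

nonempty intersections:
  V12={c,d,e,f,g,h,j,k} V13={e,f,g,h,j,k} V14={c,g,h,j,k} V23={e,f,g,h,j,k} V24={c,g,h,j,k} V34={g,h,j,k}
  V123={e,f,g,h,j,k} V124={c,g,h,j,k} V134={g,h,j,k} V234={g,h,j,k}
  V1234={g,h,j,k}
components per intersection:
  V1: {c,d,e,f,g,h,i,j,k}
  V2: {c,d,e,f,g,h,j,k}
  V3: {b,e,f,g,h,j,k}
  V4: {a,c,g,j,k} {h}
  V12: {c,d,e,f,g,h,j,k}
  V13: {e,f,g,h,j,k}
  V14: {c,g,k} {h} {j}
  V23: {e,f,g,h,j,k}
  V24: {c,g,k} {h} {j}
  V34: {g} {h} {j} {k}
  V123: {e,f,g,h,j,k}
  V124: {c,g,k} {h} {j}
  V134: {g} {h} {j} {k}
  V234: {g} {h} {j} {k}
  V1234: {g} {h} {j} {k}
C dims 5,13,12,4; δ0: rk 4, SNF 1^4; δ1: rk 8, SNF 1^8; δ2: rk 4, SNF 1^4
Ȟ^0: (5−4)−0=1 ⇒ Z
Ȟ^1: (13−8)−4=1 ⇒ Z
Ȟ^2: (12−4)−8=0 ⇒ 0
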